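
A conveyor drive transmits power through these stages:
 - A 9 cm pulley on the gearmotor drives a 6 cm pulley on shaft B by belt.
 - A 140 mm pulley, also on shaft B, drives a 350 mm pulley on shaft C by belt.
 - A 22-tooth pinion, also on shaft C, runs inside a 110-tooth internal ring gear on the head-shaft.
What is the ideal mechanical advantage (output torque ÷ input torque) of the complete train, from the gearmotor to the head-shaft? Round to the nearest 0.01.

Each stage contributes driven/driver: belt 6/9 = 0.66667, belt 350/140 = 2.5, internal gear 110/22 = 5.
Overall: 0.66667 × 2.5 × 5 = 8.3333.

8.33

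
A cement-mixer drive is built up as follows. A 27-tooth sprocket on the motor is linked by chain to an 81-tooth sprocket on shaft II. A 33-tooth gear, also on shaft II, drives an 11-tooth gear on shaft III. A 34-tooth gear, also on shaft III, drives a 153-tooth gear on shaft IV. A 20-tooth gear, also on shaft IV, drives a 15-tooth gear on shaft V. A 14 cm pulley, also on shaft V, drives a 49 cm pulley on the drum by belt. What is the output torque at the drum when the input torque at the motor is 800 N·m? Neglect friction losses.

9450 N·m

After the chain (81/27): 800 × 3 = 2400 N·m
After the gear mesh (11/33): 2400 × 0.33333 = 800 N·m
After the gear mesh (153/34): 800 × 4.5 = 3600 N·m
After the gear mesh (15/20): 3600 × 0.75 = 2700 N·m
After the belt (49/14): 2700 × 3.5 = 9450 N·m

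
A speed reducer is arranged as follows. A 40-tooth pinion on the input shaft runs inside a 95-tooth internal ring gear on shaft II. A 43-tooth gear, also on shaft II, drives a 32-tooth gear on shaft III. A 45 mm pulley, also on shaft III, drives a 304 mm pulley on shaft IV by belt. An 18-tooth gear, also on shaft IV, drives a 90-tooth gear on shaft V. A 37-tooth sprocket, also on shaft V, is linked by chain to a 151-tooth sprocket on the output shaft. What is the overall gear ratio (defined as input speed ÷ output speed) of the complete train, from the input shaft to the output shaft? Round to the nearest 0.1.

243.6

Each stage contributes driven/driver: internal gear 95/40 = 2.375, gear mesh 32/43 = 0.74419, belt 304/45 = 6.7556, gear mesh 90/18 = 5, chain 151/37 = 4.0811.
Overall: 2.375 × 0.74419 × 6.7556 × 5 × 4.0811 = 243.64.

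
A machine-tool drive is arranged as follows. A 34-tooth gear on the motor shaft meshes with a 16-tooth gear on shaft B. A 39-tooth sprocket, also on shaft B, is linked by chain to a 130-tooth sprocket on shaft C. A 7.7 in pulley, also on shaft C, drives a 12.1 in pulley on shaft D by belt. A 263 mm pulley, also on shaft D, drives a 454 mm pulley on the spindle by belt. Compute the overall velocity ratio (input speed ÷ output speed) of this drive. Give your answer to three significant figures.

4.26

Each stage contributes driven/driver: gear mesh 16/34 = 0.47059, chain 130/39 = 3.3333, belt 12.1/7.7 = 1.5714, belt 454/263 = 1.7262.
Overall: 0.47059 × 3.3333 × 1.5714 × 1.7262 = 4.2551.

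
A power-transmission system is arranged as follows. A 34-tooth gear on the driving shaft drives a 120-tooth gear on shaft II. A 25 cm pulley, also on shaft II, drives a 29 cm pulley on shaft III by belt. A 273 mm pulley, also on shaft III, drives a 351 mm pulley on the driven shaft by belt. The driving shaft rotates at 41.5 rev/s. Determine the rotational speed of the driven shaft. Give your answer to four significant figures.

Gear mesh: ratio = 120/34 = 3.5294, so shaft II turns at 41.5 / 3.5294 = 11.758 rev/s.
Belt: ratio = 29/25 = 1.16, so shaft III turns at 11.758 / 1.16 = 10.136 rev/s.
Belt: ratio = 351/273 = 1.2857, so the driven shaft turns at 10.136 / 1.2857 = 7.8839 rev/s.

7.884 rev/s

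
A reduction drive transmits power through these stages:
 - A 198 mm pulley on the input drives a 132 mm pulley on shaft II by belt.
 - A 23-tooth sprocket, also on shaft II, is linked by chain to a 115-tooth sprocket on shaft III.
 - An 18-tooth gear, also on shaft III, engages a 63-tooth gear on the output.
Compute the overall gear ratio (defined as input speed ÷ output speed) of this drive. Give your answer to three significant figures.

11.7

Each stage contributes driven/driver: belt 132/198 = 0.66667, chain 115/23 = 5, gear mesh 63/18 = 3.5.
Overall: 0.66667 × 5 × 3.5 = 11.667.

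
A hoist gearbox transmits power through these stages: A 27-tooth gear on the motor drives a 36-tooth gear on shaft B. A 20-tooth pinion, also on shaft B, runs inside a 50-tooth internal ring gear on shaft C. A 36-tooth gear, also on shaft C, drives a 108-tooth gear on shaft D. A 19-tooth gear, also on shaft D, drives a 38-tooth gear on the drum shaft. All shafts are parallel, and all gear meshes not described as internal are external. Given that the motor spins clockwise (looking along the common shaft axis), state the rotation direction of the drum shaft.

the motor → shaft B: external mesh, 1 reversal → CCW.
shaft B → shaft C: internal mesh, same direction → CCW.
shaft C → shaft D: external mesh, 1 reversal → CW.
shaft D → the drum shaft: external mesh, 1 reversal → CCW.
3 reversals in total — an odd number — so the drum shaft turns opposite to the motor.

counterclockwise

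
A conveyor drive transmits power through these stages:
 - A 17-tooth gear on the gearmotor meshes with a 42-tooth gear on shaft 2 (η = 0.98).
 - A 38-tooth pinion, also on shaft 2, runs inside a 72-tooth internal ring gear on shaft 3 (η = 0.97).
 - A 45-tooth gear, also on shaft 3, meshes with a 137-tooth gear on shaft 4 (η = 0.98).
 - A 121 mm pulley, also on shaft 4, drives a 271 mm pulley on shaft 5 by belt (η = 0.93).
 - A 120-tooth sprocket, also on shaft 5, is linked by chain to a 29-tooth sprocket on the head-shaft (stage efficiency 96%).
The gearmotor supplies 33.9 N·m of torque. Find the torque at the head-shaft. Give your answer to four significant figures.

Gear mesh: ratio = 42/17 = 2.4706; torque at shaft 2 = 33.9 × 2.4706 × 0.98 = 82.078 N·m.
Internal gear: ratio = 72/38 = 1.8947; torque at shaft 3 = 82.078 × 1.8947 × 0.97 = 150.85 N·m.
Gear mesh: ratio = 137/45 = 3.0444; torque at shaft 4 = 150.85 × 3.0444 × 0.98 = 450.07 N·m.
Belt: ratio = 271/121 = 2.2397; torque at shaft 5 = 450.07 × 2.2397 × 0.93 = 937.45 N·m.
Chain: ratio = 29/120 = 0.24167; torque at the head-shaft = 937.45 × 0.24167 × 0.96 = 217.49 N·m.

217.5 N·m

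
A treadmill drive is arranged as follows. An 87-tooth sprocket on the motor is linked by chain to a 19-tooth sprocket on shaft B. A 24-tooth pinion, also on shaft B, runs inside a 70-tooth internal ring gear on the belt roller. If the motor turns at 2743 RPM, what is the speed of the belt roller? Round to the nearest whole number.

Chain: ratio = 19/87 = 0.21839, so shaft B turns at 2743 / 0.21839 = 12560 RPM.
Internal gear: ratio = 70/24 = 2.9167, so the belt roller turns at 12560 / 2.9167 = 4306.3 RPM.

4306 RPM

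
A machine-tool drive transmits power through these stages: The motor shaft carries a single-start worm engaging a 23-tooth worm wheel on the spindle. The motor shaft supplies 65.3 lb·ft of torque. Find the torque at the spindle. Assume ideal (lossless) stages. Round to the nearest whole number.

After the worm (23/1): 65.3 × 23 = 1501.9 lb·ft

1502 lb·ft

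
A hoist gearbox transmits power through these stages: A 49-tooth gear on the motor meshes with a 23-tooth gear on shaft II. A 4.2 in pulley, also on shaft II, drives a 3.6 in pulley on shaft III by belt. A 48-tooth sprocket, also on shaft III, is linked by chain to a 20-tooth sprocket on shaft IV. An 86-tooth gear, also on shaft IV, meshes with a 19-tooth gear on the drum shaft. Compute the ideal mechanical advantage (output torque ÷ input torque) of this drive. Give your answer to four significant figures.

0.03704

Each stage contributes driven/driver: gear mesh 23/49 = 0.46939, belt 3.6/4.2 = 0.85714, chain 20/48 = 0.41667, gear mesh 19/86 = 0.22093.
Overall: 0.46939 × 0.85714 × 0.41667 × 0.22093 = 0.037036.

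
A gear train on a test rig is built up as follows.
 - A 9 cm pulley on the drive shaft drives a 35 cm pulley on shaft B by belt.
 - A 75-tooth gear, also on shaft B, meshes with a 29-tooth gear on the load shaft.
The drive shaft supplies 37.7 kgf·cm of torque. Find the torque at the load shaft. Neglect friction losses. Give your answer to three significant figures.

56.7 kgf·cm

After the belt (35/9): 37.7 × 3.8889 = 146.61 kgf·cm
After the gear mesh (29/75): 146.61 × 0.38667 = 56.69 kgf·cm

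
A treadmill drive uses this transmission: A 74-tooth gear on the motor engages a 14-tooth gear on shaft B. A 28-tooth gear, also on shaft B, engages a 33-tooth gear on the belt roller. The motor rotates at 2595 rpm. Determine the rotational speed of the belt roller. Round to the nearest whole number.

11638 rpm

the motor → shaft B (gear mesh, 14/74): 2595 ÷ 0.18919 = 13716 rpm
shaft B → the belt roller (gear mesh, 33/28): 13716 ÷ 1.1786 = 11638 rpm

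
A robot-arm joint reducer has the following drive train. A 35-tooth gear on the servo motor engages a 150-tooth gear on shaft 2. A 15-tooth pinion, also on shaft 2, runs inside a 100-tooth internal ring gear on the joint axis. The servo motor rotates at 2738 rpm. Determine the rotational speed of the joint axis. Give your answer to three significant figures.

95.8 rpm

the servo motor → shaft 2 (gear mesh, 150/35): 2738 ÷ 4.2857 = 638.87 rpm
shaft 2 → the joint axis (internal gear, 100/15): 638.87 ÷ 6.6667 = 95.83 rpm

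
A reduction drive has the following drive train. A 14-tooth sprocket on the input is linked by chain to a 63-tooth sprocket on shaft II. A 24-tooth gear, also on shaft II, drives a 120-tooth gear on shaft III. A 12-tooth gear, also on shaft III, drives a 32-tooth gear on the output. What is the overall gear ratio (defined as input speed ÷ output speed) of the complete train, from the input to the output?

60

Each stage contributes driven/driver: chain 63/14 = 4.5, gear mesh 120/24 = 5, gear mesh 32/12 = 2.6667.
Overall: 4.5 × 5 × 2.6667 = 60.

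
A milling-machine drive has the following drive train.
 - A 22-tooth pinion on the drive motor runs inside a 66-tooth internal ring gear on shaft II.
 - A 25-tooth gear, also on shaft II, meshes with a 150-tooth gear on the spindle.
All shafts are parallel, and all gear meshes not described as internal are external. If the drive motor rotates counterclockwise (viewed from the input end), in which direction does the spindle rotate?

the drive motor → shaft II: internal mesh, same direction → CCW.
shaft II → the spindle: external mesh, 1 reversal → CW.
1 reversal in total — an odd number — so the spindle turns opposite to the drive motor.

clockwise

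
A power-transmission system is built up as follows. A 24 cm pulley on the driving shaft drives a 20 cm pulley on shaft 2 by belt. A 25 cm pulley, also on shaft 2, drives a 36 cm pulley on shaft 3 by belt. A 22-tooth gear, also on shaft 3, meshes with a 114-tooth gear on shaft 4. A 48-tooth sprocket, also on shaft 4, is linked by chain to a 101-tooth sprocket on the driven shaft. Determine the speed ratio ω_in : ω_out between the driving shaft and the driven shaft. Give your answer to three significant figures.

13.1

Each stage contributes driven/driver: belt 20/24 = 0.83333, belt 36/25 = 1.44, gear mesh 114/22 = 5.1818, chain 101/48 = 2.1042.
Overall: 0.83333 × 1.44 × 5.1818 × 2.1042 = 13.084.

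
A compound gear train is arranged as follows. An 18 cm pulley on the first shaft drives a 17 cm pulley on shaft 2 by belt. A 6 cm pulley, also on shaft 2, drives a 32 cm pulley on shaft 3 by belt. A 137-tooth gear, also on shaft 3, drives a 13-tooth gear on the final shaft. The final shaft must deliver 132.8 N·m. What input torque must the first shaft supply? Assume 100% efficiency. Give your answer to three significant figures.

Overall ratio R = 0.94444 × 5.3333 × 0.094891 = 0.47797.
Input torque = output torque / R = 132.8 / 0.47797 = 277.84 N·m.

278 N·m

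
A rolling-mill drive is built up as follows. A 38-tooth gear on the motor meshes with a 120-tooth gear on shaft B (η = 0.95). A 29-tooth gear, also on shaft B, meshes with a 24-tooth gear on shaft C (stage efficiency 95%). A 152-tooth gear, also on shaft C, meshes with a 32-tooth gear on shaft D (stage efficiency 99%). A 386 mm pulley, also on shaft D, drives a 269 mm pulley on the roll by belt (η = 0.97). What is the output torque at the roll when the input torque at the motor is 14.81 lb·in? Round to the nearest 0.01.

Gear mesh: ratio = 120/38 = 3.1579; torque at shaft B = 14.81 × 3.1579 × 0.95 = 44.43 lb·in.
Gear mesh: ratio = 24/29 = 0.82759; torque at shaft C = 44.43 × 0.82759 × 0.95 = 34.931 lb·in.
Gear mesh: ratio = 32/152 = 0.21053; torque at shaft D = 34.931 × 0.21053 × 0.99 = 7.2804 lb·in.
Belt: ratio = 269/386 = 0.69689; torque at the roll = 7.2804 × 0.69689 × 0.97 = 4.9214 lb·in.

4.92 lb·in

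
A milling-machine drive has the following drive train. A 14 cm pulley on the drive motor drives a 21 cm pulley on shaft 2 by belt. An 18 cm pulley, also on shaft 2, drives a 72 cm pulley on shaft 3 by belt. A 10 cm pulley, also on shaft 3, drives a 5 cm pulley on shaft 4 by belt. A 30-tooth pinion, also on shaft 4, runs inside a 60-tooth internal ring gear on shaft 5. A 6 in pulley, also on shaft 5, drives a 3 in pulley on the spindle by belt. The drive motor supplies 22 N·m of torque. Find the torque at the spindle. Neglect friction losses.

After the belt (21/14): 22 × 1.5 = 33 N·m
After the belt (72/18): 33 × 4 = 132 N·m
After the belt (5/10): 132 × 0.5 = 66 N·m
After the internal gear (60/30): 66 × 2 = 132 N·m
After the belt (3/6): 132 × 0.5 = 66 N·m

66 N·m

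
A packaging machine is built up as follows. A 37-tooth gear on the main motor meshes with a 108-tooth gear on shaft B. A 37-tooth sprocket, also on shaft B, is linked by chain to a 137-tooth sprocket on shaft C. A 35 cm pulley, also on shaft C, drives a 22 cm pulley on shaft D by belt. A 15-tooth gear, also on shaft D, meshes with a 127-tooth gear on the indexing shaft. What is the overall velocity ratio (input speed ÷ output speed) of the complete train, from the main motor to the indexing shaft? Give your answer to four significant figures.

Each stage contributes driven/driver: gear mesh 108/37 = 2.9189, chain 137/37 = 3.7027, belt 22/35 = 0.62857, gear mesh 127/15 = 8.4667.
Overall: 2.9189 × 3.7027 × 0.62857 × 8.4667 = 57.519.

57.52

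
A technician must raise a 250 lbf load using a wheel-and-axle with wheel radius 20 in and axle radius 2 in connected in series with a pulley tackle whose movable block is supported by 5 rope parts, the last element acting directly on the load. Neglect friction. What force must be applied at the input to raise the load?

Wheel-and-axle MA = R/r = 20/2 = 10.
Block-and-tackle MA = number of supporting rope parts = 5.
Combined ideal MA = 10 × 5 = 50.
Effort = load / MA = 250 / 50 = 5 lbf.

5 lbf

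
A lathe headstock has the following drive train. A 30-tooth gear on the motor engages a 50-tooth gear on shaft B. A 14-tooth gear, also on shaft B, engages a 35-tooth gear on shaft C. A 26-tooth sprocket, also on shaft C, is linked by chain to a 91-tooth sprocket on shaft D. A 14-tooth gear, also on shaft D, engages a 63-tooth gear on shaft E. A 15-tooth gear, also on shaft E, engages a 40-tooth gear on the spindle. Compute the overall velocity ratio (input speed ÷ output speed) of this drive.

Each stage contributes driven/driver: gear mesh 50/30 = 1.6667, gear mesh 35/14 = 2.5, chain 91/26 = 3.5, gear mesh 63/14 = 4.5, gear mesh 40/15 = 2.6667.
Overall: 1.6667 × 2.5 × 3.5 × 4.5 × 2.6667 = 175.

175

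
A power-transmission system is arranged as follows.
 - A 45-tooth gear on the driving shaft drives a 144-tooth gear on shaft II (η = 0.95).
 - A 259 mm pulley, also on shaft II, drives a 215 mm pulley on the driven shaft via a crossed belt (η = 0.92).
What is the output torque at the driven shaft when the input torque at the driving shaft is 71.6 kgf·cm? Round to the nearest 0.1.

166.2 kgf·cm

Gear mesh: ratio = 144/45 = 3.2; torque at shaft II = 71.6 × 3.2 × 0.95 = 217.66 kgf·cm.
Belt: ratio = 215/259 = 0.83012; torque at the driven shaft = 217.66 × 0.83012 × 0.92 = 166.23 kgf·cm.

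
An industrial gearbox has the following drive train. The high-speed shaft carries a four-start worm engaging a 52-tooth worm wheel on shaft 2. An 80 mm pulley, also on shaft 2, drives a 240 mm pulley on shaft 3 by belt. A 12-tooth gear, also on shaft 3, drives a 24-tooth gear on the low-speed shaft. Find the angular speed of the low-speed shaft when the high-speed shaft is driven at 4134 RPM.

the high-speed shaft → shaft 2 (worm, 52/4): 4134 ÷ 13 = 318 RPM
shaft 2 → shaft 3 (belt, 240/80): 318 ÷ 3 = 106 RPM
shaft 3 → the low-speed shaft (gear mesh, 24/12): 106 ÷ 2 = 53 RPM

53 RPM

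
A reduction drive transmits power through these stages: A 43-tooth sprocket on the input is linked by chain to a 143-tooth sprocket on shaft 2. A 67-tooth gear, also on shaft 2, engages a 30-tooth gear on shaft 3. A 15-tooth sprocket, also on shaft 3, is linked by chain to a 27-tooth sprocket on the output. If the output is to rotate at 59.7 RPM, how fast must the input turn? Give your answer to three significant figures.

Overall ratio R = 3.3256 × 0.44776 × 1.8 = 2.6803.
Required input speed = output speed × R = 59.7 × 2.6803 = 160.02 RPM.

160 RPM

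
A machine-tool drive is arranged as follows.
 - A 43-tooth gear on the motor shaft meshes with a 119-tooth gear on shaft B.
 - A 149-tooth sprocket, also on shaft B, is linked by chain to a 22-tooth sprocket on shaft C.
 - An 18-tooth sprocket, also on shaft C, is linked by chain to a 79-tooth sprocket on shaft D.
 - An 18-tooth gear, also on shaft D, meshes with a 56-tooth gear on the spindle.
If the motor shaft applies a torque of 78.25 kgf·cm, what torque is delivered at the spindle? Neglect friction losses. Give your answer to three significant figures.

437 kgf·cm

Gear mesh: ratio = 119/43 = 2.7674; torque at shaft B = 78.25 × 2.7674 = 216.55 kgf·cm.
Chain: ratio = 22/149 = 0.14765; torque at shaft C = 216.55 × 0.14765 = 31.974 kgf·cm.
Chain: ratio = 79/18 = 4.3889; torque at shaft D = 31.974 × 4.3889 = 140.33 kgf·cm.
Gear mesh: ratio = 56/18 = 3.1111; torque at the spindle = 140.33 × 3.1111 = 436.59 kgf·cm.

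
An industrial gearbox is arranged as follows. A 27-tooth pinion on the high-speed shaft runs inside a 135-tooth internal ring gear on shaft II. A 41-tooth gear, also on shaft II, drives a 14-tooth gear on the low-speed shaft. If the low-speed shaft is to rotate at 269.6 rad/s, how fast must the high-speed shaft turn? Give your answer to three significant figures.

Overall ratio R = 5 × 0.34146 = 1.7073.
Required input speed = output speed × R = 269.6 × 1.7073 = 460.29 rad/s.

460 rad/s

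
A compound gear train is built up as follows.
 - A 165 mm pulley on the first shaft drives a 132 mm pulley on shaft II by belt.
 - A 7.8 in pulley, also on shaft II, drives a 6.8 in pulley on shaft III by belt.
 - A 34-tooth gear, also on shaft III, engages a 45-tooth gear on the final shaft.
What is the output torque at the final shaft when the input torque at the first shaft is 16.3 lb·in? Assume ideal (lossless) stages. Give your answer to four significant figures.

Belt: ratio = 132/165 = 0.8; torque at shaft II = 16.3 × 0.8 = 13.04 lb·in.
Belt: ratio = 6.8/7.8 = 0.87179; torque at shaft III = 13.04 × 0.87179 = 11.368 lb·in.
Gear mesh: ratio = 45/34 = 1.3235; torque at the final shaft = 11.368 × 1.3235 = 15.046 lb·in.

15.05 lb·in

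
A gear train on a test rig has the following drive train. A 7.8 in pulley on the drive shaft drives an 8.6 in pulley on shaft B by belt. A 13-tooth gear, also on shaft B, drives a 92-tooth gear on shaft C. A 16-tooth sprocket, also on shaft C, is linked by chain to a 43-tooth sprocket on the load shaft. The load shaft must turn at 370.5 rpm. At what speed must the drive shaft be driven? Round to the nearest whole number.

Overall ratio R = 1.1026 × 7.0769 × 2.6875 = 20.97.
Required input speed = output speed × R = 370.5 × 20.97 = 7769.4 rpm.

7769 rpm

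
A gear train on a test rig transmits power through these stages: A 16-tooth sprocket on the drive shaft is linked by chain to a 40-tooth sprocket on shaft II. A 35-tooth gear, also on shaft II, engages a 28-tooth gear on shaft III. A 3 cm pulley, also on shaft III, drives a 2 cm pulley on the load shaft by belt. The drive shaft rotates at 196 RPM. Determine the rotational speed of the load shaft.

147 RPM

chain 40/16 = 2.5 → 196/2.5 = 78.4 RPM
gear mesh 28/35 = 0.8 → 78.4/0.8 = 98 RPM
belt 2/3 = 0.66667 → 98/0.66667 = 147 RPM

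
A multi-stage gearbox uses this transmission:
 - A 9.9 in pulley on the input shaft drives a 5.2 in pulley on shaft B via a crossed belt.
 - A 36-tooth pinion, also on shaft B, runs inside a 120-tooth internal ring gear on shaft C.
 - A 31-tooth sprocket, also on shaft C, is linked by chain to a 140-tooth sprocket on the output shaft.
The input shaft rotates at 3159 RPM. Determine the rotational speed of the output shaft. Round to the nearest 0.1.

399.5 RPM

the input shaft → shaft B (belt, 5.2/9.9): 3159 ÷ 0.52525 = 6014.2 RPM
shaft B → shaft C (internal gear, 120/36): 6014.2 ÷ 3.3333 = 1804.3 RPM
shaft C → the output shaft (chain, 140/31): 1804.3 ÷ 4.5161 = 399.52 RPM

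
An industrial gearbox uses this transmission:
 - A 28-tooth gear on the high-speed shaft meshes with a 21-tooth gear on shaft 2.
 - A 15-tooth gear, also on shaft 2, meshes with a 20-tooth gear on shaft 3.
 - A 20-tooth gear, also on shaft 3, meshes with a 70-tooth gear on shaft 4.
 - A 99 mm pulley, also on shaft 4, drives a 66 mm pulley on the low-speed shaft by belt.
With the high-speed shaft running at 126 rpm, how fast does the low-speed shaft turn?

Gear mesh: ratio = 21/28 = 0.75, so shaft 2 turns at 126 / 0.75 = 168 rpm.
Gear mesh: ratio = 20/15 = 1.3333, so shaft 3 turns at 168 / 1.3333 = 126 rpm.
Gear mesh: ratio = 70/20 = 3.5, so shaft 4 turns at 126 / 3.5 = 36 rpm.
Belt: ratio = 66/99 = 0.66667, so the low-speed shaft turns at 36 / 0.66667 = 54 rpm.

54 rpm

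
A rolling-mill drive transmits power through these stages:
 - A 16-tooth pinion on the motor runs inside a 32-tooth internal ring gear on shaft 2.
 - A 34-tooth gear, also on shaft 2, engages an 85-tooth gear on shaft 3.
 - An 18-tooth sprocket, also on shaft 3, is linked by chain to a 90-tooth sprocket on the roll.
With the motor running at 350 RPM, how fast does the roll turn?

the motor → shaft 2 (internal gear, 32/16): 350 ÷ 2 = 175 RPM
shaft 2 → shaft 3 (gear mesh, 85/34): 175 ÷ 2.5 = 70 RPM
shaft 3 → the roll (chain, 90/18): 70 ÷ 5 = 14 RPM

14 RPM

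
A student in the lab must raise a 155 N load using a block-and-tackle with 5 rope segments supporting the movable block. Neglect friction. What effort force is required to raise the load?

31 N

Block-and-tackle MA = number of supporting rope parts = 5.
Effort = load / MA = 155 / 5 = 31 N.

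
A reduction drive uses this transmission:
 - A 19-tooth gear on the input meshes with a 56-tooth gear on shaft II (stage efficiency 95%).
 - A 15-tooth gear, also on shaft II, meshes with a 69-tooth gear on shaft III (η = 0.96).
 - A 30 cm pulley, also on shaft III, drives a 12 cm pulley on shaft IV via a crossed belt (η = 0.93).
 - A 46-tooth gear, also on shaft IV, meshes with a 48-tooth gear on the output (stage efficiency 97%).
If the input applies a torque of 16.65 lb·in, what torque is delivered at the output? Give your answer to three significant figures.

After the gear mesh (56/19): 16.65 × 2.9474 × 0.95 = 46.62 lb·in
After the gear mesh (69/15): 46.62 × 4.6 × 0.96 = 205.87 lb·in
After the belt (12/30): 205.87 × 0.4 × 0.93 = 76.585 lb·in
After the gear mesh (48/46): 76.585 × 1.0435 × 0.97 = 77.517 lb·in

77.5 lb·in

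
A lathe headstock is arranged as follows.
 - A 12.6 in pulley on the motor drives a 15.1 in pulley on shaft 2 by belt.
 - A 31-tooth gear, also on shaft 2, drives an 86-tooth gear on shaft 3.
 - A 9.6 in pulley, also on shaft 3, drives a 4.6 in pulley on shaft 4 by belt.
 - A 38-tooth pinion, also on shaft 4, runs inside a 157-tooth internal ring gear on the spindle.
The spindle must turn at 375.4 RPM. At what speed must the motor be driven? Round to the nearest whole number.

Overall ratio R = 1.1984 × 2.7742 × 0.47917 × 4.1316 = 6.5818.
Required input speed = output speed × R = 375.4 × 6.5818 = 2470.8 RPM.

2471 RPM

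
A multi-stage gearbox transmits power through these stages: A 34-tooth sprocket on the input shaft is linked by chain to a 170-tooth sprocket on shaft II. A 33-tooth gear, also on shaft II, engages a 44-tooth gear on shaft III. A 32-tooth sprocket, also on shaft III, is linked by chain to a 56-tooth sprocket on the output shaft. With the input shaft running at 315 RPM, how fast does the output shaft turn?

27 RPM

chain 170/34 = 5 → 315/5 = 63 RPM
gear mesh 44/33 = 1.3333 → 63/1.3333 = 47.25 RPM
chain 56/32 = 1.75 → 47.25/1.75 = 27 RPM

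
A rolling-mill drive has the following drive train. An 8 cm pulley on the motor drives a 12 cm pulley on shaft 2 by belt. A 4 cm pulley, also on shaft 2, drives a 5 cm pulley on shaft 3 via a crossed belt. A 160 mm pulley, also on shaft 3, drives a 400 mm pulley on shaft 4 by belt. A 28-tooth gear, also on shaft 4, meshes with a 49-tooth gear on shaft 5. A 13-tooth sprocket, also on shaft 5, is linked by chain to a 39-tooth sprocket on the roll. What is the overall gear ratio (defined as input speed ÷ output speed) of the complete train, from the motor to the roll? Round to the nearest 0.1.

24.6

Each stage contributes driven/driver: belt 12/8 = 1.5, belt 5/4 = 1.25, belt 400/160 = 2.5, gear mesh 49/28 = 1.75, chain 39/13 = 3.
Overall: 1.5 × 1.25 × 2.5 × 1.75 × 3 = 24.609.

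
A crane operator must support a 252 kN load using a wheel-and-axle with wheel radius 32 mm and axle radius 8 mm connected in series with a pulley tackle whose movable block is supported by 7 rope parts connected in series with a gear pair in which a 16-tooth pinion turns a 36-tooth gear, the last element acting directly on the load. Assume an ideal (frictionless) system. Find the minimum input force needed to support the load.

Wheel-and-axle MA = R/r = 32/8 = 4.
Block-and-tackle MA = number of supporting rope parts = 7.
Gear pair MA = 36/16 = 2.25.
Combined ideal MA = 4 × 7 × 2.25 = 63.
Effort = load / MA = 252 / 63 = 4 kN.

4 kN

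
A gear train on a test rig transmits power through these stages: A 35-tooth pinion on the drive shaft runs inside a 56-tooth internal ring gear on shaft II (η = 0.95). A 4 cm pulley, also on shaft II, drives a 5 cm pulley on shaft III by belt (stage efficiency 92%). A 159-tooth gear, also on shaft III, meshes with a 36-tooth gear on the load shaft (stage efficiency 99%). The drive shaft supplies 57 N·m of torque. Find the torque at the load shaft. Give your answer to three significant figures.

22.3 N·m

internal gear 56/35 = 1.6 → τ = 57·1.6·0.95 = 86.64 N·m
belt 5/4 = 1.25 → τ = 86.64·1.25·0.92 = 99.636 N·m
gear mesh 36/159 = 0.22642 → τ = 99.636·0.22642·0.99 = 22.334 N·m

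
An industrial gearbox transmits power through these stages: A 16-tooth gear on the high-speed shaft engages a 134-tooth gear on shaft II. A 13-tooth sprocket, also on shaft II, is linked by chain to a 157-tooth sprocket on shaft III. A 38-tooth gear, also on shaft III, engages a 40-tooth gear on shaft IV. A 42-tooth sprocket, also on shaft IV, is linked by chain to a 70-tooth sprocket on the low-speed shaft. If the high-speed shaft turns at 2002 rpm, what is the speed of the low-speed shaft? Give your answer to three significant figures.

11.3 rpm

Gear mesh: ratio = 134/16 = 8.375, so shaft II turns at 2002 / 8.375 = 239.04 rpm.
Chain: ratio = 157/13 = 12.077, so shaft III turns at 239.04 / 12.077 = 19.794 rpm.
Gear mesh: ratio = 40/38 = 1.0526, so shaft IV turns at 19.794 / 1.0526 = 18.804 rpm.
Chain: ratio = 70/42 = 1.6667, so the low-speed shaft turns at 18.804 / 1.6667 = 11.282 rpm.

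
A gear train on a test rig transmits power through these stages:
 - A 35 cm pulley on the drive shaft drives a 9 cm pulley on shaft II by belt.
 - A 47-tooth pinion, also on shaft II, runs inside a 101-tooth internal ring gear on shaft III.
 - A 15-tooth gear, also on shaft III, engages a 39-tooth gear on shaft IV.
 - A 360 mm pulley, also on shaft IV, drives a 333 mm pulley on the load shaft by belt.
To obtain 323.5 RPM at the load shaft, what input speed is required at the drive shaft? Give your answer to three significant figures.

Overall ratio R = 0.25714 × 2.1489 × 2.6 × 0.925 = 1.329.
Required input speed = output speed × R = 323.5 × 1.329 = 429.92 RPM.

430 RPM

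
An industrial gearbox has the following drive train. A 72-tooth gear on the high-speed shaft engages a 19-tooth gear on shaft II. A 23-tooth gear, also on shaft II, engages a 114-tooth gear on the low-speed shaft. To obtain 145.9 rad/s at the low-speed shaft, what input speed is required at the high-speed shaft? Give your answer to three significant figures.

Overall ratio R = 0.26389 × 4.9565 = 1.308.
Required input speed = output speed × R = 145.9 × 1.308 = 190.83 rad/s.

191 rad/s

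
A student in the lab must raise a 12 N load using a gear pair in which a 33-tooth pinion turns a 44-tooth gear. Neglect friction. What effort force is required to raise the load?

9 N

Gear pair MA = 44/33 = 1.3333.
Effort = load / MA = 12 / 1.3333 = 9 N.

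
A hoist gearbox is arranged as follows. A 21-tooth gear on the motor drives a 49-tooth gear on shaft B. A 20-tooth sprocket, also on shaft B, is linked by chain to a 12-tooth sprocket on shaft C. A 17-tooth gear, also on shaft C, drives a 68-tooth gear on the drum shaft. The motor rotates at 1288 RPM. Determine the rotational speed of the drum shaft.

gear mesh 49/21 = 2.3333 → 1288/2.3333 = 552 RPM
chain 12/20 = 0.6 → 552/0.6 = 920 RPM
gear mesh 68/17 = 4 → 920/4 = 230 RPM

230 RPM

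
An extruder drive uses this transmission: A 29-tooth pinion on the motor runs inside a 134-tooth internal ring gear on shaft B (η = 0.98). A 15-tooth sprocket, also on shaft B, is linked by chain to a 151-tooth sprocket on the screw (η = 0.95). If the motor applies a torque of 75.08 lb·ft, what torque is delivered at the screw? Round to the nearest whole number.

internal gear 134/29 = 4.6207 → τ = 75.08·4.6207·0.98 = 339.98 lb·ft
chain 151/15 = 10.067 → τ = 339.98·10.067·0.95 = 3251.4 lb·ft

3251 lb·ft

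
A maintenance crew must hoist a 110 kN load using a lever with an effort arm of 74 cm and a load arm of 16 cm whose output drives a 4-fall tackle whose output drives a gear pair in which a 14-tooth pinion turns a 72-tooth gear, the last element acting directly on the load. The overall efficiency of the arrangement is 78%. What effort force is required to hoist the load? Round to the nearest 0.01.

Lever MA = effort arm / load arm = 74/16 = 4.625.
Block-and-tackle MA = number of supporting rope parts = 4.
Gear pair MA = 72/14 = 5.1429.
Combined ideal MA = 4.625 × 4 × 5.1429 = 95.143.
Actual MA = 95.143 × 0.78 = 74.211.
Effort = load / actual MA = 110 / 74.211 = 1.4823 kN.

1.48 kN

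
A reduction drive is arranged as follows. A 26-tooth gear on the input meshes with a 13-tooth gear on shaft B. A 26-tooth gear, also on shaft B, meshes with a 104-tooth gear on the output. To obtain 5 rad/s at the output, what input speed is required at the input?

Overall ratio R = 0.5 × 4 = 2.
Required input speed = output speed × R = 5 × 2 = 10 rad/s.

10 rad/s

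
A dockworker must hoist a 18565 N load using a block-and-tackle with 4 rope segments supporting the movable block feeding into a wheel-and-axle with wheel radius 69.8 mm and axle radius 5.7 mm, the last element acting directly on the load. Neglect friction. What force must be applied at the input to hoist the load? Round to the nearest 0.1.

379.0 N

Block-and-tackle MA = number of supporting rope parts = 4.
Wheel-and-axle MA = R/r = 69.8/5.7 = 12.246.
Combined ideal MA = 4 × 12.246 = 48.982.
Effort = load / MA = 18565 / 48.982 = 379.01 N.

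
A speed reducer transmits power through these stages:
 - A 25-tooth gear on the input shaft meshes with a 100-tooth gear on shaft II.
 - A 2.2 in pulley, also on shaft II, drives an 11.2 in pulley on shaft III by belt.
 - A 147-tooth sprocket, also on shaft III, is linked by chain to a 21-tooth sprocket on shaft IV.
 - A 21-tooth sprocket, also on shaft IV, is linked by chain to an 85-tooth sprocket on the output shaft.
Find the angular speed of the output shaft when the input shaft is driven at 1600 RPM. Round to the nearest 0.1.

the input shaft → shaft II (gear mesh, 100/25): 1600 ÷ 4 = 400 RPM
shaft II → shaft III (belt, 11.2/2.2): 400 ÷ 5.0909 = 78.571 RPM
shaft III → shaft IV (chain, 21/147): 78.571 ÷ 0.14286 = 550 RPM
shaft IV → the output shaft (chain, 85/21): 550 ÷ 4.0476 = 135.88 RPM

135.9 RPM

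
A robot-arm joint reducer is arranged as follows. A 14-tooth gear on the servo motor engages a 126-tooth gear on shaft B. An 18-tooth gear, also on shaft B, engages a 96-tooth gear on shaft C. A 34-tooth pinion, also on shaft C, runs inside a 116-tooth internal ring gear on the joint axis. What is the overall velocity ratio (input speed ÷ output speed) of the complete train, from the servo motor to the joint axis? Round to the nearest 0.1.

163.8

Each stage contributes driven/driver: gear mesh 126/14 = 9, gear mesh 96/18 = 5.3333, internal gear 116/34 = 3.4118.
Overall: 9 × 5.3333 × 3.4118 = 163.76.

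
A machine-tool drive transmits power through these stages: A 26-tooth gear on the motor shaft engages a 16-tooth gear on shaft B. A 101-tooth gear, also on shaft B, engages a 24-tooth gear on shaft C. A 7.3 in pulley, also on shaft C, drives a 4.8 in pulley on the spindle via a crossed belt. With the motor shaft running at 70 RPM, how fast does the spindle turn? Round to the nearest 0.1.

gear mesh 16/26 = 0.61538 → 70/0.61538 = 113.75 RPM
gear mesh 24/101 = 0.23762 → 113.75/0.23762 = 478.7 RPM
belt 4.8/7.3 = 0.65753 → 478.7/0.65753 = 728.02 RPM

728.0 RPM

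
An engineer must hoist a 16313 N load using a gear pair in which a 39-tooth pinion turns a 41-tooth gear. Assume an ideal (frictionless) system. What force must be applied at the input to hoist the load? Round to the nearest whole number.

15517 N

Gear pair MA = 41/39 = 1.0513.
Effort = load / MA = 16313 / 1.0513 = 15517 N.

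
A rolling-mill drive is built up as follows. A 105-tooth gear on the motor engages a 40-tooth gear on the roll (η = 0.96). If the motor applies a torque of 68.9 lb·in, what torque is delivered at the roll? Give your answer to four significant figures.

gear mesh 40/105 = 0.38095 → τ = 68.9·0.38095·0.96 = 25.198 lb·in

25.20 lb·in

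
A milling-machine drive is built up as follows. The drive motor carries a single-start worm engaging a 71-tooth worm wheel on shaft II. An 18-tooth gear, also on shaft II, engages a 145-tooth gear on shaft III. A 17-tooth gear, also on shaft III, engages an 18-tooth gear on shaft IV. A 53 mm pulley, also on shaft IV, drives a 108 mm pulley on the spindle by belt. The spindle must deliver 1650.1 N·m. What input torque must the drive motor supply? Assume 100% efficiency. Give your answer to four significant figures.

1.337 N·m

Overall ratio R = 71 × 8.0556 × 1.0588 × 2.0377 = 1234.
Input torque = output torque / R = 1650.1 / 1234 = 1.3372 N·m.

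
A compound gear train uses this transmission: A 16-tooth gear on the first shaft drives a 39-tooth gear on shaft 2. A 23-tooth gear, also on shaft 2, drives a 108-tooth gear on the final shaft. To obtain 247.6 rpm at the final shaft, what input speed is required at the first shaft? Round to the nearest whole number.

Overall ratio R = 2.4375 × 4.6957 = 11.446.
Required input speed = output speed × R = 247.6 × 11.446 = 2833.9 rpm.

2834 rpm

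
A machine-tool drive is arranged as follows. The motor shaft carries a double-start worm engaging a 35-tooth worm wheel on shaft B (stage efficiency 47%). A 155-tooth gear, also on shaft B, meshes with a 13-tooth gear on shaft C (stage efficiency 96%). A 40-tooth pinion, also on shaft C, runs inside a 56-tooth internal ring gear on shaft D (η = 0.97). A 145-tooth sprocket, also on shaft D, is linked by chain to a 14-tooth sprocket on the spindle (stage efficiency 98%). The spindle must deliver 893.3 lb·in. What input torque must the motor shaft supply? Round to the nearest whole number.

10498 lb·in

Overall ratio R = 17.5 × 0.083871 × 1.4 × 0.096552 = 0.1984; overall efficiency η = 0.47 × 0.96 × 0.97 × 0.98 = 0.4289.
Input torque = output torque / (R × η) = 893.3 / (0.1984 × 0.4289) = 10498 lb·in.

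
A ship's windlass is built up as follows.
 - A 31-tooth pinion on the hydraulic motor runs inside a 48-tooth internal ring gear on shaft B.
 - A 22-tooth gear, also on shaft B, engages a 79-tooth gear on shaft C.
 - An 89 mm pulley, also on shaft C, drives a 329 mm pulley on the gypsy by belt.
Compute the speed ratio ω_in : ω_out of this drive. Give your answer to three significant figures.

20.6

Each stage contributes driven/driver: internal gear 48/31 = 1.5484, gear mesh 79/22 = 3.5909, belt 329/89 = 3.6966.
Overall: 1.5484 × 3.5909 × 3.6966 = 20.554.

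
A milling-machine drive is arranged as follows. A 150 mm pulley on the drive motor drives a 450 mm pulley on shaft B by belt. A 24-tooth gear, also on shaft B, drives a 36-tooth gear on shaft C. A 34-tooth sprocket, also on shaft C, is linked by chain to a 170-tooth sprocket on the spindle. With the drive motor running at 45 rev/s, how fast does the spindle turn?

the drive motor → shaft B (belt, 450/150): 45 ÷ 3 = 15 rev/s
shaft B → shaft C (gear mesh, 36/24): 15 ÷ 1.5 = 10 rev/s
shaft C → the spindle (chain, 170/34): 10 ÷ 5 = 2 rev/s

2 rev/s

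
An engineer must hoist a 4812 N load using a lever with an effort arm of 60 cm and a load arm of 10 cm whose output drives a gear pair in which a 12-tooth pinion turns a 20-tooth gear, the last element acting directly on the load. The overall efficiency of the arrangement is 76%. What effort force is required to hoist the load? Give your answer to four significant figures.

Lever MA = effort arm / load arm = 60/10 = 6.
Gear pair MA = 20/12 = 1.6667.
Combined ideal MA = 6 × 1.6667 = 10.
Actual MA = 10 × 0.76 = 7.6.
Effort = load / actual MA = 4812 / 7.6 = 633.16 N.

633.2 N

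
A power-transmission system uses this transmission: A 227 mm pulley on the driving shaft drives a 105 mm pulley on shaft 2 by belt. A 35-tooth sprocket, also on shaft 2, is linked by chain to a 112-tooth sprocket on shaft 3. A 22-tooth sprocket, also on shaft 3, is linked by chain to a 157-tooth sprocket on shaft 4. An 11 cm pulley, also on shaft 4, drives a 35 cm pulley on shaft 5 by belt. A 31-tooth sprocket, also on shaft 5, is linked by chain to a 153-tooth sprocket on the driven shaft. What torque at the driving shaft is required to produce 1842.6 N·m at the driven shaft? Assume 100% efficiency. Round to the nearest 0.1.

11.1 N·m

Overall ratio R = 0.46256 × 3.2 × 7.1364 × 3.1818 × 4.9355 = 165.88.
Input torque = output torque / R = 1842.6 / 165.88 = 11.108 N·m.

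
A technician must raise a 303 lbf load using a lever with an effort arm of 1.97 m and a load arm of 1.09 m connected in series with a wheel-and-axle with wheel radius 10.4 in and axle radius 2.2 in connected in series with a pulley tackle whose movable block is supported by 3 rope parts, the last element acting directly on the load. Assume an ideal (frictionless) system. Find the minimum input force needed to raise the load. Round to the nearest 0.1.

11.8 lbf

Lever MA = effort arm / load arm = 1.97/1.09 = 1.8073.
Wheel-and-axle MA = R/r = 10.4/2.2 = 4.7273.
Block-and-tackle MA = number of supporting rope parts = 3.
Combined ideal MA = 1.8073 × 4.7273 × 3 = 25.631.
Effort = load / MA = 303 / 25.631 = 11.821 lbf.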